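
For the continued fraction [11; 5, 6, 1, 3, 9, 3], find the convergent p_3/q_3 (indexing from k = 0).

Using pₖ = aₖpₖ₋₁ + pₖ₋₂, qₖ = aₖqₖ₋₁ + qₖ₋₂ (with p₋₁=1, p₋₂=0, q₋₁=0, q₋₂=1):
  k=0: a=11, p=11, q=1
  k=1: a=5, p=56, q=5
  k=2: a=6, p=347, q=31
  k=3: a=1, p=403, q=36

403/36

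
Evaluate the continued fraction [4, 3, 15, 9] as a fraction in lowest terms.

Using pₖ = aₖpₖ₋₁ + pₖ₋₂ and qₖ = aₖqₖ₋₁ + qₖ₋₂:
  k=0: a=4, p=4, q=1
  k=1: a=3, p=13, q=3
  k=2: a=15, p=199, q=46
  k=3: a=9, p=1804, q=417

1804/417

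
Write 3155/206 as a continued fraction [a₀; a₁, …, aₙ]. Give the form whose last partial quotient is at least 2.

3155 = 15·206 + 65
206 = 3·65 + 11
65 = 5·11 + 10
11 = 1·10 + 1
10 = 10·1 + 0  (stop)
So 3155/206 = [15; 3, 5, 1, 10].

[15; 3, 5, 1, 10]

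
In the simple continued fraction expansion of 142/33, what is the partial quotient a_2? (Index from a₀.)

3

142 = 4·33 + 10   →  a_0 = 4
33 = 3·10 + 3   →  a_1 = 3
10 = 3·3 + 1   →  a_2 = 3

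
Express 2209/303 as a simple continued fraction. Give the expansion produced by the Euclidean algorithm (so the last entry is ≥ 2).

2209 = 7·303 + 88
303 = 3·88 + 39
88 = 2·39 + 10
39 = 3·10 + 9
10 = 1·9 + 1
9 = 9·1 + 0  (stop)
So 2209/303 = [7; 3, 2, 3, 1, 9].

[7; 3, 2, 3, 1, 9]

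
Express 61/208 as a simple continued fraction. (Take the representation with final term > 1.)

[0; 3, 2, 2, 3, 1, 2]

61 = 0×208 + 61
208 = 3×61 + 25
61 = 2×25 + 11
25 = 2×11 + 3
11 = 3×3 + 2
3 = 1×2 + 1
2 = 2×1 + 0  (stop)
So 61/208 = [0; 3, 2, 2, 3, 1, 2].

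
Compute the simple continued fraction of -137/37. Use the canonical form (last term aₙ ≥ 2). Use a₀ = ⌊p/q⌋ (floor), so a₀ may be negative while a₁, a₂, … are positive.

-137 = -4*37 + 11
37 = 3*11 + 4
11 = 2*4 + 3
4 = 1*3 + 1
3 = 3*1 + 0  (stop)
So -137/37 = [-4; 3, 2, 1, 3].

[-4; 3, 2, 1, 3]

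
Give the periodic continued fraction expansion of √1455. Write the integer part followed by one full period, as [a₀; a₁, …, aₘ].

[38; 6, 1, 11, 1, 6, 76]

a₀ = ⌊√1455⌋ = 38.
With m₀=0, d₀=1 and mₖ₊₁ = dₖaₖ − mₖ, dₖ₊₁ = (n − mₖ₊₁²)/dₖ, aₖ₊₁ = ⌊(a₀+mₖ₊₁)/dₖ₊₁⌋:
  k=1: m=38, d=11, a=6
  k=2: m=28, d=61, a=1
  k=3: m=33, d=6, a=11
  k=4: m=33, d=61, a=1
  k=5: m=28, d=11, a=6
  k=6: m=38, d=1, a=76
d=1 and a=2a₀=76 at k=6, so the next step gives (m, d) = (38, 11) again — its k=1 value — and the period has length 6.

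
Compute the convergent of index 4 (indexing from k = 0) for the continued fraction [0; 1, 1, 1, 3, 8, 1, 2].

Using pₖ = aₖpₖ₋₁ + pₖ₋₂, qₖ = aₖqₖ₋₁ + qₖ₋₂ (with p₋₁=1, p₋₂=0, q₋₁=0, q₋₂=1):
  k=0: a=0, p=0, q=1
  k=1: a=1, p=1, q=1
  k=2: a=1, p=1, q=2
  k=3: a=1, p=2, q=3
  k=4: a=3, p=7, q=11

7/11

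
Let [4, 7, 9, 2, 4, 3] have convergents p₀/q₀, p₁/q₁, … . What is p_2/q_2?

Using pₖ = aₖpₖ₋₁ + pₖ₋₂, qₖ = aₖqₖ₋₁ + qₖ₋₂ (with p₋₁=1, p₋₂=0, q₋₁=0, q₋₂=1):
  k=0: a=4, p=4, q=1
  k=1: a=7, p=29, q=7
  k=2: a=9, p=265, q=64

265/64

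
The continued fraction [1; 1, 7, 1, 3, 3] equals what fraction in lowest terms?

215/114

Using pₖ = aₖpₖ₋₁ + pₖ₋₂ and qₖ = aₖqₖ₋₁ + qₖ₋₂:
  k=0: a=1, p=1, q=1
  k=1: a=1, p=2, q=1
  k=2: a=7, p=15, q=8
  k=3: a=1, p=17, q=9
  k=4: a=3, p=66, q=35
  k=5: a=3, p=215, q=114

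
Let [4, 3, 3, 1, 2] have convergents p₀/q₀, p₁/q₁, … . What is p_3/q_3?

56/13

Using pₖ = aₖpₖ₋₁ + pₖ₋₂, qₖ = aₖqₖ₋₁ + qₖ₋₂ (with p₋₁=1, p₋₂=0, q₋₁=0, q₋₂=1):
  k=0: a=4, p=4, q=1
  k=1: a=3, p=13, q=3
  k=2: a=3, p=43, q=10
  k=3: a=1, p=56, q=13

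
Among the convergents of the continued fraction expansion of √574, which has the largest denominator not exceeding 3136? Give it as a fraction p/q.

27576/1151

√574 = [23; 1, 22, 1, 46, …] (period length 4).
Convergents:
  p_0/q_0 = 23/1
  p_1/q_1 = 24/1
  p_2/q_2 = 551/23
  p_3/q_3 = 575/24
  p_4/q_4 = 27001/1127
  p_5/q_5 = 27576/1151
  p_6/q_6 = 633673/26449
q_5 = 1151 ≤ 3136 < 26449 = q_6, so the answer is 27576/1151.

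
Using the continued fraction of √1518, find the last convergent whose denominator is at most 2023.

77962/2001

√1518 = [38; 1, 24, 1, 76, …] (period length 4).
Convergents:
  p_0/q_0 = 38/1
  p_1/q_1 = 39/1
  p_2/q_2 = 974/25
  p_3/q_3 = 1013/26
  p_4/q_4 = 77962/2001
  p_5/q_5 = 78975/2027
q_4 = 2001 ≤ 2023 < 2027 = q_5, so the answer is 77962/2001.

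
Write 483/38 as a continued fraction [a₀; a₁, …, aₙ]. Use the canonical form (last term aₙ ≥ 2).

[12; 1, 2, 2, 5]

483 = 12·38 + 27
38 = 1·27 + 11
27 = 2·11 + 5
11 = 2·5 + 1
5 = 5·1 + 0  (stop)
So 483/38 = [12; 1, 2, 2, 5].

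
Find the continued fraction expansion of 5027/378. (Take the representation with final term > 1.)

5027 = 13*378 + 113
378 = 3*113 + 39
113 = 2*39 + 35
39 = 1*35 + 4
35 = 8*4 + 3
4 = 1*3 + 1
3 = 3*1 + 0  (stop)
So 5027/378 = [13; 3, 2, 1, 8, 1, 3].

[13; 3, 2, 1, 8, 1, 3]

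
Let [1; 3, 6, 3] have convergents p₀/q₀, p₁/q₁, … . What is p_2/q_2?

25/19

Using pₖ = aₖpₖ₋₁ + pₖ₋₂, qₖ = aₖqₖ₋₁ + qₖ₋₂ (with p₋₁=1, p₋₂=0, q₋₁=0, q₋₂=1):
  k=0: a=1, p=1, q=1
  k=1: a=3, p=4, q=3
  k=2: a=6, p=25, q=19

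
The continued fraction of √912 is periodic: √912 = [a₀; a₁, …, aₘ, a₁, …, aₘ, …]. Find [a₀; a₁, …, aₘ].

a₀ = ⌊√912⌋ = 30.
With m₀=0, d₀=1 and mₖ₊₁ = dₖaₖ − mₖ, dₖ₊₁ = (n − mₖ₊₁²)/dₖ, aₖ₊₁ = ⌊(a₀+mₖ₊₁)/dₖ₊₁⌋:
  k=1: m=30, d=12, a=5
  k=2: m=30, d=1, a=60
d=1 and a=2a₀=60 at k=2, so the next step gives (m, d) = (30, 12) again — its k=1 value — and the period has length 2.

[30; 5, 60]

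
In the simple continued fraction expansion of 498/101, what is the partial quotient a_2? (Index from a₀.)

498 = 4·101 + 94   →  a_0 = 4
101 = 1·94 + 7   →  a_1 = 1
94 = 13·7 + 3   →  a_2 = 13

13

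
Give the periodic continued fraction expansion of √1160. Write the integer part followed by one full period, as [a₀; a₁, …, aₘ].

[34; 17, 68]

a₀ = ⌊√1160⌋ = 34.
With m₀=0, d₀=1 and mₖ₊₁ = dₖaₖ − mₖ, dₖ₊₁ = (n − mₖ₊₁²)/dₖ, aₖ₊₁ = ⌊(a₀+mₖ₊₁)/dₖ₊₁⌋:
  k=1: m=34, d=4, a=17
  k=2: m=34, d=1, a=68
d=1 and a=2a₀=68 at k=2, so the next step gives (m, d) = (34, 4) again — its k=1 value — and the period has length 2.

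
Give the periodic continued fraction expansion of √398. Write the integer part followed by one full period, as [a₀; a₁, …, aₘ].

a₀ = ⌊√398⌋ = 19.
With m₀=0, d₀=1 and mₖ₊₁ = dₖaₖ − mₖ, dₖ₊₁ = (n − mₖ₊₁²)/dₖ, aₖ₊₁ = ⌊(a₀+mₖ₊₁)/dₖ₊₁⌋:
  k=1: m=19, d=37, a=1
  k=2: m=18, d=2, a=18
  k=3: m=18, d=37, a=1
  k=4: m=19, d=1, a=38
d=1 and a=2a₀=38 at k=4, so the next step gives (m, d) = (19, 37) again — its k=1 value — and the period has length 4.

[19; 1, 18, 1, 38]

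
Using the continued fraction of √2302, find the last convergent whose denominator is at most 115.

2303/48

√2302 = [47; 1, 46, 1, 94, …] (period length 4).
Convergents:
  p_0/q_0 = 47/1
  p_1/q_1 = 48/1
  p_2/q_2 = 2255/47
  p_3/q_3 = 2303/48
  p_4/q_4 = 218737/4559
q_3 = 48 ≤ 115 < 4559 = q_4, so the answer is 2303/48.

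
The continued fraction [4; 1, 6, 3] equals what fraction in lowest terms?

Using pₖ = aₖpₖ₋₁ + pₖ₋₂ and qₖ = aₖqₖ₋₁ + qₖ₋₂:
  k=0: a=4, p=4, q=1
  k=1: a=1, p=5, q=1
  k=2: a=6, p=34, q=7
  k=3: a=3, p=107, q=22

107/22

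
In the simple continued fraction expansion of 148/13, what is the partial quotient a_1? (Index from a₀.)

2

148 = 11·13 + 5   →  a_0 = 11
13 = 2·5 + 3   →  a_1 = 2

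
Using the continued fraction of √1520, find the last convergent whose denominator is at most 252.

3041/78

√1520 = [38; 1, 76, …] (period length 2).
Convergents:
  p_0/q_0 = 38/1
  p_1/q_1 = 39/1
  p_2/q_2 = 3002/77
  p_3/q_3 = 3041/78
  p_4/q_4 = 234118/6005
q_3 = 78 ≤ 252 < 6005 = q_4, so the answer is 3041/78.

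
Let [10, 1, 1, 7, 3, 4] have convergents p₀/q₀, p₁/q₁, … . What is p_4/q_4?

495/47

Using pₖ = aₖpₖ₋₁ + pₖ₋₂, qₖ = aₖqₖ₋₁ + qₖ₋₂ (with p₋₁=1, p₋₂=0, q₋₁=0, q₋₂=1):
  k=0: a=10, p=10, q=1
  k=1: a=1, p=11, q=1
  k=2: a=1, p=21, q=2
  k=3: a=7, p=158, q=15
  k=4: a=3, p=495, q=47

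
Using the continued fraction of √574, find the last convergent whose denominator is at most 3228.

√574 = [23; 1, 22, 1, 46, …] (period length 4).
Convergents:
  p_0/q_0 = 23/1
  p_1/q_1 = 24/1
  p_2/q_2 = 551/23
  p_3/q_3 = 575/24
  p_4/q_4 = 27001/1127
  p_5/q_5 = 27576/1151
  p_6/q_6 = 633673/26449
q_5 = 1151 ≤ 3228 < 26449 = q_6, so the answer is 27576/1151.

27576/1151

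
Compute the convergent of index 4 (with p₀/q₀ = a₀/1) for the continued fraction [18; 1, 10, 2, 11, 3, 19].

Using pₖ = aₖpₖ₋₁ + pₖ₋₂, qₖ = aₖqₖ₋₁ + qₖ₋₂ (with p₋₁=1, p₋₂=0, q₋₁=0, q₋₂=1):
  k=0: a=18, p=18, q=1
  k=1: a=1, p=19, q=1
  k=2: a=10, p=208, q=11
  k=3: a=2, p=435, q=23
  k=4: a=11, p=4993, q=264

4993/264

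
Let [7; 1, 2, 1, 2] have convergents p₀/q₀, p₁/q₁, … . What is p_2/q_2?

23/3

Using pₖ = aₖpₖ₋₁ + pₖ₋₂, qₖ = aₖqₖ₋₁ + qₖ₋₂ (with p₋₁=1, p₋₂=0, q₋₁=0, q₋₂=1):
  k=0: a=7, p=7, q=1
  k=1: a=1, p=8, q=1
  k=2: a=2, p=23, q=3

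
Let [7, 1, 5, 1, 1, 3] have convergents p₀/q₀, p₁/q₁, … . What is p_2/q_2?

47/6

Using pₖ = aₖpₖ₋₁ + pₖ₋₂, qₖ = aₖqₖ₋₁ + qₖ₋₂ (with p₋₁=1, p₋₂=0, q₋₁=0, q₋₂=1):
  k=0: a=7, p=7, q=1
  k=1: a=1, p=8, q=1
  k=2: a=5, p=47, q=6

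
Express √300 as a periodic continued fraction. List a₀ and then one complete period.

a₀ = ⌊√300⌋ = 17.
With m₀=0, d₀=1 and mₖ₊₁ = dₖaₖ − mₖ, dₖ₊₁ = (n − mₖ₊₁²)/dₖ, aₖ₊₁ = ⌊(a₀+mₖ₊₁)/dₖ₊₁⌋:
  k=1: m=17, d=11, a=3
  k=2: m=16, d=4, a=8
  k=3: m=16, d=11, a=3
  k=4: m=17, d=1, a=34
d=1 and a=2a₀=34 at k=4, so the next step gives (m, d) = (17, 11) again — its k=1 value — and the period has length 4.

[17; 3, 8, 3, 34]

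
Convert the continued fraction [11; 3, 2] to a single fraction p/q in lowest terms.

79/7

Using pₖ = aₖpₖ₋₁ + pₖ₋₂ and qₖ = aₖqₖ₋₁ + qₖ₋₂:
  k=0: a=11, p=11, q=1
  k=1: a=3, p=34, q=3
  k=2: a=2, p=79, q=7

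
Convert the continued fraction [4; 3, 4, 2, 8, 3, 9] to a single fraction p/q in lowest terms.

Fold from the inside: start with 9/1.
  3 + 1/9 = 28/9
  8 + 9/28 = 233/28
  2 + 28/233 = 494/233
  4 + 233/494 = 2209/494
  3 + 494/2209 = 7121/2209
  4 + 2209/7121 = 30693/7121

30693/7121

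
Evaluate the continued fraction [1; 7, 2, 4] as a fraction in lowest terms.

Fold from the inside: start with 4/1.
  2 + 1/4 = 9/4
  7 + 4/9 = 67/9
  1 + 9/67 = 76/67

76/67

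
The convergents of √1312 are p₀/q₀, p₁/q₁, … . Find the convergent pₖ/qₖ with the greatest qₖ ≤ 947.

11772/325

√1312 = [36; 4, 1, 1, 17, 1, 1, 4, 72, …] (period length 8).
Convergents:
  p_0/q_0 = 36/1
  p_1/q_1 = 145/4
  p_2/q_2 = 181/5
  p_3/q_3 = 326/9
  p_4/q_4 = 5723/158
  p_5/q_5 = 6049/167
  p_6/q_6 = 11772/325
  p_7/q_7 = 53137/1467
q_6 = 325 ≤ 947 < 1467 = q_7, so the answer is 11772/325.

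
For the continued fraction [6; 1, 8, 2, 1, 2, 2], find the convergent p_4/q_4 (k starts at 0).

193/28

Using pₖ = aₖpₖ₋₁ + pₖ₋₂, qₖ = aₖqₖ₋₁ + qₖ₋₂ (with p₋₁=1, p₋₂=0, q₋₁=0, q₋₂=1):
  k=0: a=6, p=6, q=1
  k=1: a=1, p=7, q=1
  k=2: a=8, p=62, q=9
  k=3: a=2, p=131, q=19
  k=4: a=1, p=193, q=28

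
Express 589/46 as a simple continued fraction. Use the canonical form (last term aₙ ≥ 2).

[12; 1, 4, 9]

589 = 12×46 + 37
46 = 1×37 + 9
37 = 4×9 + 1
9 = 9×1 + 0  (stop)
So 589/46 = [12; 1, 4, 9].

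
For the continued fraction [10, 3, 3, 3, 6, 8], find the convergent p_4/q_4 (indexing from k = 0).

2143/208

Using pₖ = aₖpₖ₋₁ + pₖ₋₂, qₖ = aₖqₖ₋₁ + qₖ₋₂ (with p₋₁=1, p₋₂=0, q₋₁=0, q₋₂=1):
  k=0: a=10, p=10, q=1
  k=1: a=3, p=31, q=3
  k=2: a=3, p=103, q=10
  k=3: a=3, p=340, q=33
  k=4: a=6, p=2143, q=208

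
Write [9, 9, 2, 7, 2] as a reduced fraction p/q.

Fold from the inside: start with 2/1.
  7 + 1/2 = 15/2
  2 + 2/15 = 32/15
  9 + 15/32 = 303/32
  9 + 32/303 = 2759/303

2759/303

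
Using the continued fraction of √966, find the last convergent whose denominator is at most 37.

√966 = [31; 12, 2, 2, 2, 12, 62, …] (period length 6).
Convergents:
  p_0/q_0 = 31/1
  p_1/q_1 = 373/12
  p_2/q_2 = 777/25
  p_3/q_3 = 1927/62
q_2 = 25 ≤ 37 < 62 = q_3, so the answer is 777/25.

777/25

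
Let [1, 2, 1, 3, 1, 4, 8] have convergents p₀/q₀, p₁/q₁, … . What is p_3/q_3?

Using pₖ = aₖpₖ₋₁ + pₖ₋₂, qₖ = aₖqₖ₋₁ + qₖ₋₂ (with p₋₁=1, p₋₂=0, q₋₁=0, q₋₂=1):
  k=0: a=1, p=1, q=1
  k=1: a=2, p=3, q=2
  k=2: a=1, p=4, q=3
  k=3: a=3, p=15, q=11

15/11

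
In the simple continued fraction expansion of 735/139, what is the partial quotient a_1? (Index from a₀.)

735 = 5·139 + 40   →  a_0 = 5
139 = 3·40 + 19   →  a_1 = 3

3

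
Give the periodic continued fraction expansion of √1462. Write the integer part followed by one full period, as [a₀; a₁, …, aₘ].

[38; 4, 4, 4, 76]

a₀ = ⌊√1462⌋ = 38.
With m₀=0, d₀=1 and mₖ₊₁ = dₖaₖ − mₖ, dₖ₊₁ = (n − mₖ₊₁²)/dₖ, aₖ₊₁ = ⌊(a₀+mₖ₊₁)/dₖ₊₁⌋:
  k=1: m=38, d=18, a=4
  k=2: m=34, d=17, a=4
  k=3: m=34, d=18, a=4
  k=4: m=38, d=1, a=76
d=1 and a=2a₀=76 at k=4, so the next step gives (m, d) = (38, 18) again — its k=1 value — and the period has length 4.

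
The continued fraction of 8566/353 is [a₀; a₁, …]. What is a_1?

3

8566 = 24·353 + 94   →  a_0 = 24
353 = 3·94 + 71   →  a_1 = 3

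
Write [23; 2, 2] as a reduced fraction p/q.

117/5

Fold from the inside: start with 2/1.
  2 + 1/2 = 5/2
  23 + 2/5 = 117/5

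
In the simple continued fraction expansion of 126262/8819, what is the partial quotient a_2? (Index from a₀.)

6

126262 = 14·8819 + 2796   →  a_0 = 14
8819 = 3·2796 + 431   →  a_1 = 3
2796 = 6·431 + 210   →  a_2 = 6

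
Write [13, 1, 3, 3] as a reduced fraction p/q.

Fold from the inside: start with 3/1.
  3 + 1/3 = 10/3
  1 + 3/10 = 13/10
  13 + 10/13 = 179/13

179/13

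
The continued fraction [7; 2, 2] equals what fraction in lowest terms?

37/5

Fold from the inside: start with 2/1.
  2 + 1/2 = 5/2
  7 + 2/5 = 37/5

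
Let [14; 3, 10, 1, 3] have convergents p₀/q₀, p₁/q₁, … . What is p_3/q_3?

Using pₖ = aₖpₖ₋₁ + pₖ₋₂, qₖ = aₖqₖ₋₁ + qₖ₋₂ (with p₋₁=1, p₋₂=0, q₋₁=0, q₋₂=1):
  k=0: a=14, p=14, q=1
  k=1: a=3, p=43, q=3
  k=2: a=10, p=444, q=31
  k=3: a=1, p=487, q=34

487/34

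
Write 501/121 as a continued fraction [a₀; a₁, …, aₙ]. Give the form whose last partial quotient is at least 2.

[4; 7, 8, 2]

501 = 4*121 + 17
121 = 7*17 + 2
17 = 8*2 + 1
2 = 2*1 + 0  (stop)
So 501/121 = [4; 7, 8, 2].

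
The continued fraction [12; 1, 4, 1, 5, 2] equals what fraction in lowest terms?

975/76

Using pₖ = aₖpₖ₋₁ + pₖ₋₂ and qₖ = aₖqₖ₋₁ + qₖ₋₂:
  k=0: a=12, p=12, q=1
  k=1: a=1, p=13, q=1
  k=2: a=4, p=64, q=5
  k=3: a=1, p=77, q=6
  k=4: a=5, p=449, q=35
  k=5: a=2, p=975, q=76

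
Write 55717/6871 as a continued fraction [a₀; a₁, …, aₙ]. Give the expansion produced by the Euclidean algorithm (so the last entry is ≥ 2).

[8; 9, 5, 1, 3, 5, 6]

55717 = 8×6871 + 749
6871 = 9×749 + 130
749 = 5×130 + 99
130 = 1×99 + 31
99 = 3×31 + 6
31 = 5×6 + 1
6 = 6×1 + 0  (stop)
So 55717/6871 = [8; 9, 5, 1, 3, 5, 6].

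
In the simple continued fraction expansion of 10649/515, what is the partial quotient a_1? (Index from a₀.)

10649 = 20·515 + 349   →  a_0 = 20
515 = 1·349 + 166   →  a_1 = 1

1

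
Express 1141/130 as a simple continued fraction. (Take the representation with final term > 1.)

1141 = 8*130 + 101
130 = 1*101 + 29
101 = 3*29 + 14
29 = 2*14 + 1
14 = 14*1 + 0  (stop)
So 1141/130 = [8; 1, 3, 2, 14].

[8; 1, 3, 2, 14]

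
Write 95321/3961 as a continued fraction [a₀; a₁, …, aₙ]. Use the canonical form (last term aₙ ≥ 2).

[24; 15, 2, 2, 2, 1, 4, 3]

95321 = 24*3961 + 257
3961 = 15*257 + 106
257 = 2*106 + 45
106 = 2*45 + 16
45 = 2*16 + 13
16 = 1*13 + 3
13 = 4*3 + 1
3 = 3*1 + 0  (stop)
So 95321/3961 = [24; 15, 2, 2, 2, 1, 4, 3].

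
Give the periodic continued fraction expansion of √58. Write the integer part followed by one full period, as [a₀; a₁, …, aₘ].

[7; 1, 1, 1, 1, 1, 1, 14]

a₀ = ⌊√58⌋ = 7.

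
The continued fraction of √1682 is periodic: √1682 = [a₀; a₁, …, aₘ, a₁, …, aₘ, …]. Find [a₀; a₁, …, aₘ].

a₀ = ⌊√1682⌋ = 41.
With m₀=0, d₀=1 and mₖ₊₁ = dₖaₖ − mₖ, dₖ₊₁ = (n − mₖ₊₁²)/dₖ, aₖ₊₁ = ⌊(a₀+mₖ₊₁)/dₖ₊₁⌋:
  k=1: m=41, d=1, a=82
d=1 and a=2a₀=82 at k=1, so the next step gives (m, d) = (41, 1) again — its k=1 value — and the period has length 1.

[41; 82]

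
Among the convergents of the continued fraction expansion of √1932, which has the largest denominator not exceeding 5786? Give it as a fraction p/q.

√1932 = [43; 1, 20, 1, 86, …] (period length 4).
Convergents:
  p_0/q_0 = 43/1
  p_1/q_1 = 44/1
  p_2/q_2 = 923/21
  p_3/q_3 = 967/22
  p_4/q_4 = 84085/1913
  p_5/q_5 = 85052/1935
  p_6/q_6 = 1785125/40613
q_5 = 1935 ≤ 5786 < 40613 = q_6, so the answer is 85052/1935.

85052/1935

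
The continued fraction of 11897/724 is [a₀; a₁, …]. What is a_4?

11897 = 16·724 + 313   →  a_0 = 16
724 = 2·313 + 98   →  a_1 = 2
313 = 3·98 + 19   →  a_2 = 3
98 = 5·19 + 3   →  a_3 = 5
19 = 6·3 + 1   →  a_4 = 6

6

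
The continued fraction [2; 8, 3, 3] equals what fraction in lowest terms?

Using pₖ = aₖpₖ₋₁ + pₖ₋₂ and qₖ = aₖqₖ₋₁ + qₖ₋₂:
  k=0: a=2, p=2, q=1
  k=1: a=8, p=17, q=8
  k=2: a=3, p=53, q=25
  k=3: a=3, p=176, q=83

176/83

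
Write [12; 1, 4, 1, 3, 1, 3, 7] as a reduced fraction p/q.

10249/799

Using pₖ = aₖpₖ₋₁ + pₖ₋₂ and qₖ = aₖqₖ₋₁ + qₖ₋₂:
  k=0: a=12, p=12, q=1
  k=1: a=1, p=13, q=1
  k=2: a=4, p=64, q=5
  k=3: a=1, p=77, q=6
  k=4: a=3, p=295, q=23
  k=5: a=1, p=372, q=29
  k=6: a=3, p=1411, q=110
  k=7: a=7, p=10249, q=799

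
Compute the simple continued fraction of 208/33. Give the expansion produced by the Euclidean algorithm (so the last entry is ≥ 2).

[6; 3, 3, 3]

208 = 6·33 + 10
33 = 3·10 + 3
10 = 3·3 + 1
3 = 3·1 + 0  (stop)
So 208/33 = [6; 3, 3, 3].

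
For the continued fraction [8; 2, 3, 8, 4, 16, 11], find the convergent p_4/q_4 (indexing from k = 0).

Using pₖ = aₖpₖ₋₁ + pₖ₋₂, qₖ = aₖqₖ₋₁ + qₖ₋₂ (with p₋₁=1, p₋₂=0, q₋₁=0, q₋₂=1):
  k=0: a=8, p=8, q=1
  k=1: a=2, p=17, q=2
  k=2: a=3, p=59, q=7
  k=3: a=8, p=489, q=58
  k=4: a=4, p=2015, q=239

2015/239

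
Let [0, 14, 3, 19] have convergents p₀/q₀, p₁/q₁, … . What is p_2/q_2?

Using pₖ = aₖpₖ₋₁ + pₖ₋₂, qₖ = aₖqₖ₋₁ + qₖ₋₂ (with p₋₁=1, p₋₂=0, q₋₁=0, q₋₂=1):
  k=0: a=0, p=0, q=1
  k=1: a=14, p=1, q=14
  k=2: a=3, p=3, q=43

3/43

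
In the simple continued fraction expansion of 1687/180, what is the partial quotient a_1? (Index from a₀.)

2

1687 = 9·180 + 67   →  a_0 = 9
180 = 2·67 + 46   →  a_1 = 2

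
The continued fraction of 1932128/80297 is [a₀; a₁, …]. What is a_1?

1932128 = 24·80297 + 5000   →  a_0 = 24
80297 = 16·5000 + 297   →  a_1 = 16

16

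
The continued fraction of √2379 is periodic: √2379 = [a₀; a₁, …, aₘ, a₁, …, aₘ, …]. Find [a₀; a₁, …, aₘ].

a₀ = ⌊√2379⌋ = 48.
With m₀=0, d₀=1 and mₖ₊₁ = dₖaₖ − mₖ, dₖ₊₁ = (n − mₖ₊₁²)/dₖ, aₖ₊₁ = ⌊(a₀+mₖ₊₁)/dₖ₊₁⌋:
  k=1: m=48, d=75, a=1
  k=2: m=27, d=22, a=3
  k=3: m=39, d=39, a=2
  k=4: m=39, d=22, a=3
  k=5: m=27, d=75, a=1
  k=6: m=48, d=1, a=96
d=1 and a=2a₀=96 at k=6, so the next step gives (m, d) = (48, 75) again — its k=1 value — and the period has length 6.

[48; 1, 3, 2, 3, 1, 96]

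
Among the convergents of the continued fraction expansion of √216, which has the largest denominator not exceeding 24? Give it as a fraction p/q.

338/23

√216 = [14; 1, 2, 3, 2, 1, 28, …] (period length 6).
Convergents:
  p_0/q_0 = 14/1
  p_1/q_1 = 15/1
  p_2/q_2 = 44/3
  p_3/q_3 = 147/10
  p_4/q_4 = 338/23
  p_5/q_5 = 485/33
q_4 = 23 ≤ 24 < 33 = q_5, so the answer is 338/23.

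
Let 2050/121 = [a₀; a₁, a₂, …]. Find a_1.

2050 = 16·121 + 114   →  a_0 = 16
121 = 1·114 + 7   →  a_1 = 1

1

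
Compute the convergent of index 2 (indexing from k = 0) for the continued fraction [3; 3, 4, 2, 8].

Using pₖ = aₖpₖ₋₁ + pₖ₋₂, qₖ = aₖqₖ₋₁ + qₖ₋₂ (with p₋₁=1, p₋₂=0, q₋₁=0, q₋₂=1):
  k=0: a=3, p=3, q=1
  k=1: a=3, p=10, q=3
  k=2: a=4, p=43, q=13

43/13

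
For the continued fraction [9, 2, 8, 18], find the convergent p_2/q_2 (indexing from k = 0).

Using pₖ = aₖpₖ₋₁ + pₖ₋₂, qₖ = aₖqₖ₋₁ + qₖ₋₂ (with p₋₁=1, p₋₂=0, q₋₁=0, q₋₂=1):
  k=0: a=9, p=9, q=1
  k=1: a=2, p=19, q=2
  k=2: a=8, p=161, q=17

161/17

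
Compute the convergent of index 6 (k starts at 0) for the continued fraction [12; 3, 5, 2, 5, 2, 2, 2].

12622/1025

Using pₖ = aₖpₖ₋₁ + pₖ₋₂, qₖ = aₖqₖ₋₁ + qₖ₋₂ (with p₋₁=1, p₋₂=0, q₋₁=0, q₋₂=1):
  k=0: a=12, p=12, q=1
  k=1: a=3, p=37, q=3
  k=2: a=5, p=197, q=16
  k=3: a=2, p=431, q=35
  k=4: a=5, p=2352, q=191
  k=5: a=2, p=5135, q=417
  k=6: a=2, p=12622, q=1025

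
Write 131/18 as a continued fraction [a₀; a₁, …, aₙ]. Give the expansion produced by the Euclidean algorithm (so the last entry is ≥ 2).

[7; 3, 1, 1, 2]

131 = 7×18 + 5
18 = 3×5 + 3
5 = 1×3 + 2
3 = 1×2 + 1
2 = 2×1 + 0  (stop)
So 131/18 = [7; 3, 1, 1, 2].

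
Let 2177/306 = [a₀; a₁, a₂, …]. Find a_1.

8

2177 = 7·306 + 35   →  a_0 = 7
306 = 8·35 + 26   →  a_1 = 8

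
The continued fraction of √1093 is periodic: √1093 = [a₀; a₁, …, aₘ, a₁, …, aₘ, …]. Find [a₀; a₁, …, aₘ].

[33; 16, 1, 1, 16, 66]

a₀ = ⌊√1093⌋ = 33.
With m₀=0, d₀=1 and mₖ₊₁ = dₖaₖ − mₖ, dₖ₊₁ = (n − mₖ₊₁²)/dₖ, aₖ₊₁ = ⌊(a₀+mₖ₊₁)/dₖ₊₁⌋:
  k=1: m=33, d=4, a=16
  k=2: m=31, d=33, a=1
  k=3: m=2, d=33, a=1
  k=4: m=31, d=4, a=16
  k=5: m=33, d=1, a=66
d=1 and a=2a₀=66 at k=5, so the next step gives (m, d) = (33, 4) again — its k=1 value — and the period has length 5.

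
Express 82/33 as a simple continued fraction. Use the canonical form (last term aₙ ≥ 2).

82 = 2×33 + 16
33 = 2×16 + 1
16 = 16×1 + 0  (stop)
So 82/33 = [2; 2, 16].

[2; 2, 16]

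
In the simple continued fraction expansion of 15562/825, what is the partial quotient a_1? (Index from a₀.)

1

15562 = 18·825 + 712   →  a_0 = 18
825 = 1·712 + 113   →  a_1 = 1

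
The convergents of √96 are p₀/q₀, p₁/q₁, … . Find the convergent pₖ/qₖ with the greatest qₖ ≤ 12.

49/5

√96 = [9; 1, 3, 1, 18, …] (period length 4).
Convergents:
  p_0/q_0 = 9/1
  p_1/q_1 = 10/1
  p_2/q_2 = 39/4
  p_3/q_3 = 49/5
  p_4/q_4 = 921/94
q_3 = 5 ≤ 12 < 94 = q_4, so the answer is 49/5.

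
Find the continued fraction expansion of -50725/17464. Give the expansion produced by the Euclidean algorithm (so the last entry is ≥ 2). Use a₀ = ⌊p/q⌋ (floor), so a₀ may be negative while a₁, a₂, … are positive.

-50725 = -3×17464 + 1667
17464 = 10×1667 + 794
1667 = 2×794 + 79
794 = 10×79 + 4
79 = 19×4 + 3
4 = 1×3 + 1
3 = 3×1 + 0  (stop)
So -50725/17464 = [-3; 10, 2, 10, 19, 1, 3].

[-3; 10, 2, 10, 19, 1, 3]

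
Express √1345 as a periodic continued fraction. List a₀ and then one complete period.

[36; 1, 2, 14, 2, 1, 72]

a₀ = ⌊√1345⌋ = 36.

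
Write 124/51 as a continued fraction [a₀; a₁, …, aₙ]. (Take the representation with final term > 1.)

[2; 2, 3, 7]

124 = 2×51 + 22
51 = 2×22 + 7
22 = 3×7 + 1
7 = 7×1 + 0  (stop)
So 124/51 = [2; 2, 3, 7].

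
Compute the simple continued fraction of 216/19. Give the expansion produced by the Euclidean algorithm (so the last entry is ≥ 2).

[11; 2, 1, 2, 2]

216 = 11*19 + 7
19 = 2*7 + 5
7 = 1*5 + 2
5 = 2*2 + 1
2 = 2*1 + 0  (stop)
So 216/19 = [11; 2, 1, 2, 2].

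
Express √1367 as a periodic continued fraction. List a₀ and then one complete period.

[36; 1, 35, 1, 72]

a₀ = ⌊√1367⌋ = 36.
With m₀=0, d₀=1 and mₖ₊₁ = dₖaₖ − mₖ, dₖ₊₁ = (n − mₖ₊₁²)/dₖ, aₖ₊₁ = ⌊(a₀+mₖ₊₁)/dₖ₊₁⌋:
  k=1: m=36, d=71, a=1
  k=2: m=35, d=2, a=35
  k=3: m=35, d=71, a=1
  k=4: m=36, d=1, a=72
d=1 and a=2a₀=72 at k=4, so the next step gives (m, d) = (36, 71) again — its k=1 value — and the period has length 4.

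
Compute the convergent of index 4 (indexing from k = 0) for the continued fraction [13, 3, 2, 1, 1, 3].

Using pₖ = aₖpₖ₋₁ + pₖ₋₂, qₖ = aₖqₖ₋₁ + qₖ₋₂ (with p₋₁=1, p₋₂=0, q₋₁=0, q₋₂=1):
  k=0: a=13, p=13, q=1
  k=1: a=3, p=40, q=3
  k=2: a=2, p=93, q=7
  k=3: a=1, p=133, q=10
  k=4: a=1, p=226, q=17

226/17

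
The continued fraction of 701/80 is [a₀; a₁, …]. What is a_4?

1

701 = 8·80 + 61   →  a_0 = 8
80 = 1·61 + 19   →  a_1 = 1
61 = 3·19 + 4   →  a_2 = 3
19 = 4·4 + 3   →  a_3 = 4
4 = 1·3 + 1   →  a_4 = 1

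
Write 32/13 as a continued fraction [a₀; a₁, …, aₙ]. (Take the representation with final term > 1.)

32 = 2·13 + 6
13 = 2·6 + 1
6 = 6·1 + 0  (stop)
So 32/13 = [2; 2, 6].

[2; 2, 6]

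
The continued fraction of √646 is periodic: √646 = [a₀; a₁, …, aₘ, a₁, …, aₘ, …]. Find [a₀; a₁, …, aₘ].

a₀ = ⌊√646⌋ = 25.
With m₀=0, d₀=1 and mₖ₊₁ = dₖaₖ − mₖ, dₖ₊₁ = (n − mₖ₊₁²)/dₖ, aₖ₊₁ = ⌊(a₀+mₖ₊₁)/dₖ₊₁⌋:
  k=1: m=25, d=21, a=2
  k=2: m=17, d=17, a=2
  k=3: m=17, d=21, a=2
  k=4: m=25, d=1, a=50
d=1 and a=2a₀=50 at k=4, so the next step gives (m, d) = (25, 21) again — its k=1 value — and the period has length 4.

[25; 2, 2, 2, 50]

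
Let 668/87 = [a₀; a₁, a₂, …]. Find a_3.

9

668 = 7·87 + 59   →  a_0 = 7
87 = 1·59 + 28   →  a_1 = 1
59 = 2·28 + 3   →  a_2 = 2
28 = 9·3 + 1   →  a_3 = 9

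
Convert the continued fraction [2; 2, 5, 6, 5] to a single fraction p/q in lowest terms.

Using pₖ = aₖpₖ₋₁ + pₖ₋₂ and qₖ = aₖqₖ₋₁ + qₖ₋₂:
  k=0: a=2, p=2, q=1
  k=1: a=2, p=5, q=2
  k=2: a=5, p=27, q=11
  k=3: a=6, p=167, q=68
  k=4: a=5, p=862, q=351

862/351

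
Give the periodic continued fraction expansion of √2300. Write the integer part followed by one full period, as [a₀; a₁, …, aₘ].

a₀ = ⌊√2300⌋ = 47.
With m₀=0, d₀=1 and mₖ₊₁ = dₖaₖ − mₖ, dₖ₊₁ = (n − mₖ₊₁²)/dₖ, aₖ₊₁ = ⌊(a₀+mₖ₊₁)/dₖ₊₁⌋:
  k=1: m=47, d=91, a=1
  k=2: m=44, d=4, a=22
  k=3: m=44, d=91, a=1
  k=4: m=47, d=1, a=94
d=1 and a=2a₀=94 at k=4, so the next step gives (m, d) = (47, 91) again — its k=1 value — and the period has length 4.

[47; 1, 22, 1, 94]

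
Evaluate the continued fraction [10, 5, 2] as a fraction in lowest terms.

112/11

Fold from the inside: start with 2/1.
  5 + 1/2 = 11/2
  10 + 2/11 = 112/11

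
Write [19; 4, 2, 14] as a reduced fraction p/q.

2499/130

Fold from the inside: start with 14/1.
  2 + 1/14 = 29/14
  4 + 14/29 = 130/29
  19 + 29/130 = 2499/130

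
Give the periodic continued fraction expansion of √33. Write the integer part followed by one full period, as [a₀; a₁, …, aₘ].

a₀ = ⌊√33⌋ = 5.
With m₀=0, d₀=1 and mₖ₊₁ = dₖaₖ − mₖ, dₖ₊₁ = (n − mₖ₊₁²)/dₖ, aₖ₊₁ = ⌊(a₀+mₖ₊₁)/dₖ₊₁⌋:
  k=1: m=5, d=8, a=1
  k=2: m=3, d=3, a=2
  k=3: m=3, d=8, a=1
  k=4: m=5, d=1, a=10
d=1 and a=2a₀=10 at k=4, so the next step gives (m, d) = (5, 8) again — its k=1 value — and the period has length 4.

[5; 1, 2, 1, 10]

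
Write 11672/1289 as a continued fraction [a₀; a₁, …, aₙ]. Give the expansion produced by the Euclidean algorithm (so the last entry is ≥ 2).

[9; 18, 6, 2, 5]

11672 = 9·1289 + 71
1289 = 18·71 + 11
71 = 6·11 + 5
11 = 2·5 + 1
5 = 5·1 + 0  (stop)
So 11672/1289 = [9; 18, 6, 2, 5].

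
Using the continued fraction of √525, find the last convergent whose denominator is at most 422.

6049/264

√525 = [22; 1, 10, 2, 10, 1, 44, …] (period length 6).
Convergents:
  p_0/q_0 = 22/1
  p_1/q_1 = 23/1
  p_2/q_2 = 252/11
  p_3/q_3 = 527/23
  p_4/q_4 = 5522/241
  p_5/q_5 = 6049/264
  p_6/q_6 = 271678/11857
q_5 = 264 ≤ 422 < 11857 = q_6, so the answer is 6049/264.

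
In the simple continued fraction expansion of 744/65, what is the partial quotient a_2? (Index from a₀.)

4

744 = 11·65 + 29   →  a_0 = 11
65 = 2·29 + 7   →  a_1 = 2
29 = 4·7 + 1   →  a_2 = 4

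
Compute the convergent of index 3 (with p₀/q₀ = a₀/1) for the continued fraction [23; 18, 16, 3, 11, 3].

20404/885

Using pₖ = aₖpₖ₋₁ + pₖ₋₂, qₖ = aₖqₖ₋₁ + qₖ₋₂ (with p₋₁=1, p₋₂=0, q₋₁=0, q₋₂=1):
  k=0: a=23, p=23, q=1
  k=1: a=18, p=415, q=18
  k=2: a=16, p=6663, q=289
  k=3: a=3, p=20404, q=885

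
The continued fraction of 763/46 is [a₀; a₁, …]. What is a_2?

763 = 16·46 + 27   →  a_0 = 16
46 = 1·27 + 19   →  a_1 = 1
27 = 1·19 + 8   →  a_2 = 1

1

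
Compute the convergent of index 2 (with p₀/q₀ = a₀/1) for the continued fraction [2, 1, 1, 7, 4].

5/2

Using pₖ = aₖpₖ₋₁ + pₖ₋₂, qₖ = aₖqₖ₋₁ + qₖ₋₂ (with p₋₁=1, p₋₂=0, q₋₁=0, q₋₂=1):
  k=0: a=2, p=2, q=1
  k=1: a=1, p=3, q=1
  k=2: a=1, p=5, q=2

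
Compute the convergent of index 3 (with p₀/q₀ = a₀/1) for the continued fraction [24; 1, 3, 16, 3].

1609/65

Using pₖ = aₖpₖ₋₁ + pₖ₋₂, qₖ = aₖqₖ₋₁ + qₖ₋₂ (with p₋₁=1, p₋₂=0, q₋₁=0, q₋₂=1):
  k=0: a=24, p=24, q=1
  k=1: a=1, p=25, q=1
  k=2: a=3, p=99, q=4
  k=3: a=16, p=1609, q=65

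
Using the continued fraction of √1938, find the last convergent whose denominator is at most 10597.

√1938 = [44; 44, 88, …] (period length 2).
Convergents:
  p_0/q_0 = 44/1
  p_1/q_1 = 1937/44
  p_2/q_2 = 170500/3873
  p_3/q_3 = 7503937/170456
q_2 = 3873 ≤ 10597 < 170456 = q_3, so the answer is 170500/3873.

170500/3873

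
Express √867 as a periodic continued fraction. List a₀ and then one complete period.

[29; 2, 4, 29, 4, 2, 58]

a₀ = ⌊√867⌋ = 29.
With m₀=0, d₀=1 and mₖ₊₁ = dₖaₖ − mₖ, dₖ₊₁ = (n − mₖ₊₁²)/dₖ, aₖ₊₁ = ⌊(a₀+mₖ₊₁)/dₖ₊₁⌋:
  k=1: m=29, d=26, a=2
  k=2: m=23, d=13, a=4
  k=3: m=29, d=2, a=29
  k=4: m=29, d=13, a=4
  k=5: m=23, d=26, a=2
  k=6: m=29, d=1, a=58
d=1 and a=2a₀=58 at k=6, so the next step gives (m, d) = (29, 26) again — its k=1 value — and the period has length 6.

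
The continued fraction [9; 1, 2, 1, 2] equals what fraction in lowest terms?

107/11

Using pₖ = aₖpₖ₋₁ + pₖ₋₂ and qₖ = aₖqₖ₋₁ + qₖ₋₂:
  k=0: a=9, p=9, q=1
  k=1: a=1, p=10, q=1
  k=2: a=2, p=29, q=3
  k=3: a=1, p=39, q=4
  k=4: a=2, p=107, q=11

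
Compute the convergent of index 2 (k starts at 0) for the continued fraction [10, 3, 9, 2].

289/28

Using pₖ = aₖpₖ₋₁ + pₖ₋₂, qₖ = aₖqₖ₋₁ + qₖ₋₂ (with p₋₁=1, p₋₂=0, q₋₁=0, q₋₂=1):
  k=0: a=10, p=10, q=1
  k=1: a=3, p=31, q=3
  k=2: a=9, p=289, q=28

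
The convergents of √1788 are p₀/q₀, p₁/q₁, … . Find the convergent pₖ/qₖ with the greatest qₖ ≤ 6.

√1788 = [42; 3, 1, 1, 20, 1, 1, 3, 84, …] (period length 8).
Convergents:
  p_0/q_0 = 42/1
  p_1/q_1 = 127/3
  p_2/q_2 = 169/4
  p_3/q_3 = 296/7
q_2 = 4 ≤ 6 < 7 = q_3, so the answer is 169/4.

169/4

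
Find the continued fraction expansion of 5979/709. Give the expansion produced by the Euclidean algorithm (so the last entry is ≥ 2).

[8; 2, 3, 4, 3, 7]

5979 = 8·709 + 307
709 = 2·307 + 95
307 = 3·95 + 22
95 = 4·22 + 7
22 = 3·7 + 1
7 = 7·1 + 0  (stop)
So 5979/709 = [8; 2, 3, 4, 3, 7].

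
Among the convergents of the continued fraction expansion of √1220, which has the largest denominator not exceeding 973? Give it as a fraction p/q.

√1220 = [34; 1, 12, 1, 68, …] (period length 4).
Convergents:
  p_0/q_0 = 34/1
  p_1/q_1 = 35/1
  p_2/q_2 = 454/13
  p_3/q_3 = 489/14
  p_4/q_4 = 33706/965
  p_5/q_5 = 34195/979
q_4 = 965 ≤ 973 < 979 = q_5, so the answer is 33706/965.

33706/965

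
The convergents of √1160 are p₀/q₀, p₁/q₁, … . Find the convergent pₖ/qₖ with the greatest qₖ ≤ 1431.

√1160 = [34; 17, 68, …] (period length 2).
Convergents:
  p_0/q_0 = 34/1
  p_1/q_1 = 579/17
  p_2/q_2 = 39406/1157
  p_3/q_3 = 670481/19686
q_2 = 1157 ≤ 1431 < 19686 = q_3, so the answer is 39406/1157.

39406/1157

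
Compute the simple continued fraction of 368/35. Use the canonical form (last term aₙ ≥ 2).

[10; 1, 1, 17]

368 = 10×35 + 18
35 = 1×18 + 17
18 = 1×17 + 1
17 = 17×1 + 0  (stop)
So 368/35 = [10; 1, 1, 17].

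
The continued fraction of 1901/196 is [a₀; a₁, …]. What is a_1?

1901 = 9·196 + 137   →  a_0 = 9
196 = 1·137 + 59   →  a_1 = 1

1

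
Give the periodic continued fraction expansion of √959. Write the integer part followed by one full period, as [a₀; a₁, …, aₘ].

[30; 1, 29, 1, 60]

a₀ = ⌊√959⌋ = 30.
With m₀=0, d₀=1 and mₖ₊₁ = dₖaₖ − mₖ, dₖ₊₁ = (n − mₖ₊₁²)/dₖ, aₖ₊₁ = ⌊(a₀+mₖ₊₁)/dₖ₊₁⌋:
  k=1: m=30, d=59, a=1
  k=2: m=29, d=2, a=29
  k=3: m=29, d=59, a=1
  k=4: m=30, d=1, a=60
d=1 and a=2a₀=60 at k=4, so the next step gives (m, d) = (30, 59) again — its k=1 value — and the period has length 4.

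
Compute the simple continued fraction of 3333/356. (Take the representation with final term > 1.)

[9; 2, 1, 3, 6, 5]

3333 = 9·356 + 129
356 = 2·129 + 98
129 = 1·98 + 31
98 = 3·31 + 5
31 = 6·5 + 1
5 = 5·1 + 0  (stop)
So 3333/356 = [9; 2, 1, 3, 6, 5].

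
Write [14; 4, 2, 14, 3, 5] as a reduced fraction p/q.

30224/2125

Using pₖ = aₖpₖ₋₁ + pₖ₋₂ and qₖ = aₖqₖ₋₁ + qₖ₋₂:
  k=0: a=14, p=14, q=1
  k=1: a=4, p=57, q=4
  k=2: a=2, p=128, q=9
  k=3: a=14, p=1849, q=130
  k=4: a=3, p=5675, q=399
  k=5: a=5, p=30224, q=2125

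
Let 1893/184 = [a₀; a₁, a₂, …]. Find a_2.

2

1893 = 10·184 + 53   →  a_0 = 10
184 = 3·53 + 25   →  a_1 = 3
53 = 2·25 + 3   →  a_2 = 2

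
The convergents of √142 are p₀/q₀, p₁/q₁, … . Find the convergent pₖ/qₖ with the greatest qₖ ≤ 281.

√142 = [11; 1, 10, 1, 22, …] (period length 4).
Convergents:
  p_0/q_0 = 11/1
  p_1/q_1 = 12/1
  p_2/q_2 = 131/11
  p_3/q_3 = 143/12
  p_4/q_4 = 3277/275
  p_5/q_5 = 3420/287
q_4 = 275 ≤ 281 < 287 = q_5, so the answer is 3277/275.

3277/275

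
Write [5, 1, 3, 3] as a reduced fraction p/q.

Fold from the inside: start with 3/1.
  3 + 1/3 = 10/3
  1 + 3/10 = 13/10
  5 + 10/13 = 75/13

75/13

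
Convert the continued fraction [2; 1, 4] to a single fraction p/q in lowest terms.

Using pₖ = aₖpₖ₋₁ + pₖ₋₂ and qₖ = aₖqₖ₋₁ + qₖ₋₂:
  k=0: a=2, p=2, q=1
  k=1: a=1, p=3, q=1
  k=2: a=4, p=14, q=5

14/5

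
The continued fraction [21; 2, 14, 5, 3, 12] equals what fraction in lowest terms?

Fold from the inside: start with 12/1.
  3 + 1/12 = 37/12
  5 + 12/37 = 197/37
  14 + 37/197 = 2795/197
  2 + 197/2795 = 5787/2795
  21 + 2795/5787 = 124322/5787

124322/5787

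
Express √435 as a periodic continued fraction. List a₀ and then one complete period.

[20; 1, 5, 1, 40]

a₀ = ⌊√435⌋ = 20.
With m₀=0, d₀=1 and mₖ₊₁ = dₖaₖ − mₖ, dₖ₊₁ = (n − mₖ₊₁²)/dₖ, aₖ₊₁ = ⌊(a₀+mₖ₊₁)/dₖ₊₁⌋:
  k=1: m=20, d=35, a=1
  k=2: m=15, d=6, a=5
  k=3: m=15, d=35, a=1
  k=4: m=20, d=1, a=40
d=1 and a=2a₀=40 at k=4, so the next step gives (m, d) = (20, 35) again — its k=1 value — and the period has length 4.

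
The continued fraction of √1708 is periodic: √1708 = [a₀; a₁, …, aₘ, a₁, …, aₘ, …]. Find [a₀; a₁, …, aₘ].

a₀ = ⌊√1708⌋ = 41.

[41; 3, 20, 3, 82]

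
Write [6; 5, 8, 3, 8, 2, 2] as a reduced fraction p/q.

Fold from the inside: start with 2/1.
  2 + 1/2 = 5/2
  8 + 2/5 = 42/5
  3 + 5/42 = 131/42
  8 + 42/131 = 1090/131
  5 + 131/1090 = 5581/1090
  6 + 1090/5581 = 34576/5581

34576/5581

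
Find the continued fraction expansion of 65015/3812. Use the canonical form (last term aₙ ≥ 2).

65015 = 17×3812 + 211
3812 = 18×211 + 14
211 = 15×14 + 1
14 = 14×1 + 0  (stop)
So 65015/3812 = [17; 18, 15, 14].

[17; 18, 15, 14]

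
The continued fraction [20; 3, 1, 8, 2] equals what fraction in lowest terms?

1499/74

Using pₖ = aₖpₖ₋₁ + pₖ₋₂ and qₖ = aₖqₖ₋₁ + qₖ₋₂:
  k=0: a=20, p=20, q=1
  k=1: a=3, p=61, q=3
  k=2: a=1, p=81, q=4
  k=3: a=8, p=709, q=35
  k=4: a=2, p=1499, q=74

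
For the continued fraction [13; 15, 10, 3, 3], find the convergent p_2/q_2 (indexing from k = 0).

1973/151

Using pₖ = aₖpₖ₋₁ + pₖ₋₂, qₖ = aₖqₖ₋₁ + qₖ₋₂ (with p₋₁=1, p₋₂=0, q₋₁=0, q₋₂=1):
  k=0: a=13, p=13, q=1
  k=1: a=15, p=196, q=15
  k=2: a=10, p=1973, q=151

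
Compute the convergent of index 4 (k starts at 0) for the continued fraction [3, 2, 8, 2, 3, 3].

434/125

Using pₖ = aₖpₖ₋₁ + pₖ₋₂, qₖ = aₖqₖ₋₁ + qₖ₋₂ (with p₋₁=1, p₋₂=0, q₋₁=0, q₋₂=1):
  k=0: a=3, p=3, q=1
  k=1: a=2, p=7, q=2
  k=2: a=8, p=59, q=17
  k=3: a=2, p=125, q=36
  k=4: a=3, p=434, q=125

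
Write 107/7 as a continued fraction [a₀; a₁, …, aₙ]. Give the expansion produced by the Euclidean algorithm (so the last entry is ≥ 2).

107 = 15*7 + 2
7 = 3*2 + 1
2 = 2*1 + 0  (stop)
So 107/7 = [15; 3, 2].

[15; 3, 2]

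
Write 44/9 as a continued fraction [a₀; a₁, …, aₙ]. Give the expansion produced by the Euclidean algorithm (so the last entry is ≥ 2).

[4; 1, 8]

44 = 4*9 + 8
9 = 1*8 + 1
8 = 8*1 + 0  (stop)
So 44/9 = [4; 1, 8].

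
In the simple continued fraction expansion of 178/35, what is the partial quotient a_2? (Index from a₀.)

1

178 = 5·35 + 3   →  a_0 = 5
35 = 11·3 + 2   →  a_1 = 11
3 = 1·2 + 1   →  a_2 = 1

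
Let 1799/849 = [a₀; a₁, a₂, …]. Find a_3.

2

1799 = 2·849 + 101   →  a_0 = 2
849 = 8·101 + 41   →  a_1 = 8
101 = 2·41 + 19   →  a_2 = 2
41 = 2·19 + 3   →  a_3 = 2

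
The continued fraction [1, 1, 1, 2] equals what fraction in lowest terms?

8/5

Using pₖ = aₖpₖ₋₁ + pₖ₋₂ and qₖ = aₖqₖ₋₁ + qₖ₋₂:
  k=0: a=1, p=1, q=1
  k=1: a=1, p=2, q=1
  k=2: a=1, p=3, q=2
  k=3: a=2, p=8, q=5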